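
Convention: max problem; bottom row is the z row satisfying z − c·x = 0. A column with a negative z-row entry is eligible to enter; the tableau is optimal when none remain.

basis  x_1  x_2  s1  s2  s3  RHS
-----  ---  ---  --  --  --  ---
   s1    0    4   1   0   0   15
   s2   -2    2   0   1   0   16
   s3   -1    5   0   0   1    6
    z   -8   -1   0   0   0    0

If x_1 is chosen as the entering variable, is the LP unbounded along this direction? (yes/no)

Every constraint-row entry in column x_1 is ≤ 0, so increasing x_1 is unbounded.

yes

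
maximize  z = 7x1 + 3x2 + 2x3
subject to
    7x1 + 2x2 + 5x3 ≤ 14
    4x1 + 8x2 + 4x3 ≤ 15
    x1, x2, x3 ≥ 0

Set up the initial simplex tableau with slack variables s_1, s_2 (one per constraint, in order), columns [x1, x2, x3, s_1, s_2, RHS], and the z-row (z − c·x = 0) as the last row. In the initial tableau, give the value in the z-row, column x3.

-2

The z-row carries the negated objective coefficients: the x3 entry is -2.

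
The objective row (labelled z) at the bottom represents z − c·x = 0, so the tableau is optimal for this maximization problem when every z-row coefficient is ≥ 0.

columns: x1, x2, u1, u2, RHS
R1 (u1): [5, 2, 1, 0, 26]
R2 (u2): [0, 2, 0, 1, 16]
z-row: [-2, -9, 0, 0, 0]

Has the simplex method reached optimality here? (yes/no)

The z-row has a negative entry -9 in column x2, so it is not optimal.

no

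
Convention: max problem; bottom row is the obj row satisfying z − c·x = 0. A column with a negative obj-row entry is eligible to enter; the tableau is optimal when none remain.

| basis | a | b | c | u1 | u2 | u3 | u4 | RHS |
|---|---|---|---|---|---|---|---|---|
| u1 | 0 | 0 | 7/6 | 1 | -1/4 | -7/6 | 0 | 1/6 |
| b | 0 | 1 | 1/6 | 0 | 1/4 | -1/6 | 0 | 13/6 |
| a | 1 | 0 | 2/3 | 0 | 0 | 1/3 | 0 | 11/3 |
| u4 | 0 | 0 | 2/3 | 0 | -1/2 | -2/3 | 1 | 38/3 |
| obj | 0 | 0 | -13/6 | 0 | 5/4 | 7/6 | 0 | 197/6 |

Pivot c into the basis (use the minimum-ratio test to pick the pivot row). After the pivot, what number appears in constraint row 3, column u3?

Ratio test on column c — row 1: (1/6)/(7/6) = 1/7; row 2: (13/6)/(1/6) = 13; row 3: (11/3)/(2/3) = 11/2; row 4: (38/3)/(2/3) = 19. Minimum is 1/7 at row 1 (u1 leaves); pivot element 7/6.
Divide row 1 by 7/6; eliminate column c from the other rows.
Row 3 update in column u3: 1/3 − (2/3)·(-1) = 1.

1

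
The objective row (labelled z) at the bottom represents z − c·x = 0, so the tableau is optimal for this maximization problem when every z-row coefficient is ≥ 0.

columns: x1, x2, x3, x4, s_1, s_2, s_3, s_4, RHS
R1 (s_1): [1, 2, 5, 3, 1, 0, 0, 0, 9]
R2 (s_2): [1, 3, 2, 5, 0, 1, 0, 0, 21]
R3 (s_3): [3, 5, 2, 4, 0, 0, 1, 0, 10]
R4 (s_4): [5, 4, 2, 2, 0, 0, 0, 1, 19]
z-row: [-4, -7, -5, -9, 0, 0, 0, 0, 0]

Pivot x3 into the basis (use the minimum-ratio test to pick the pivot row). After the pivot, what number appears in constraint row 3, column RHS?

Ratio test on column x3 — row 1: 9/5 = 9/5; row 2: 21/2 = 21/2; row 3: 10/2 = 5; row 4: 19/2 = 19/2. Minimum is 9/5 at row 1 (s_1 leaves); pivot element 5.
Divide row 1 by 5; eliminate column x3 from the other rows.
Row 3 update in column RHS: 10 − 2·(9/5) = 32/5.

32/5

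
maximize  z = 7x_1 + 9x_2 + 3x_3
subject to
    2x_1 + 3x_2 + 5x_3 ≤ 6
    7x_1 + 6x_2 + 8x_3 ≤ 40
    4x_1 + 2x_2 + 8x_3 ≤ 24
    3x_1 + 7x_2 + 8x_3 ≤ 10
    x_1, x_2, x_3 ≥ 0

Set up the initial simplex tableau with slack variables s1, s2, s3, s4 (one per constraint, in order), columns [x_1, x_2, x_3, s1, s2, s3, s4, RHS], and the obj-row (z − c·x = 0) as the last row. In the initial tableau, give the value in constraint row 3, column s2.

Slack s2 belongs to constraint 2; its column is the unit vector e_2, so the entry in row 3 is 0.

0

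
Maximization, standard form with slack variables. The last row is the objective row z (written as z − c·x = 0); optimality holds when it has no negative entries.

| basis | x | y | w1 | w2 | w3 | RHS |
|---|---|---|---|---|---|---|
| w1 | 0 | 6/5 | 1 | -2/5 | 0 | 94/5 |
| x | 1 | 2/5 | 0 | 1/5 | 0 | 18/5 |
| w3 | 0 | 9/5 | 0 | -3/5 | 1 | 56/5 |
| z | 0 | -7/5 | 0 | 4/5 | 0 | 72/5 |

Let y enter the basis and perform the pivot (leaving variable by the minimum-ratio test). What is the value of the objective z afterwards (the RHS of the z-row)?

Ratio test on column y — row 1: (94/5)/(6/5) = 47/3; row 2: (18/5)/(2/5) = 9; row 3: (56/5)/(9/5) = 56/9. Minimum is 56/9 at row 3 (w3 leaves); pivot element 9/5.
Pivot on row 3; the z-row RHS becomes 72/5 − (-7/5)·(56/9) = 208/9.

208/9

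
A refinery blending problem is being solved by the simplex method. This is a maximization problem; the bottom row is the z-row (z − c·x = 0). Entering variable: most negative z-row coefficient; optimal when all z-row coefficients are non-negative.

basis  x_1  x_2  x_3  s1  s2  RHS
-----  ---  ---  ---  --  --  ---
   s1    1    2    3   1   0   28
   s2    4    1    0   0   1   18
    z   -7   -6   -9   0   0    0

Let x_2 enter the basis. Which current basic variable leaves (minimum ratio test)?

Column x_2 entries and ratios — s1: 28/2 = 14; s2: 18/1 = 18.
Smallest ratio is 14 in the row of s1, so s1 leaves.

s1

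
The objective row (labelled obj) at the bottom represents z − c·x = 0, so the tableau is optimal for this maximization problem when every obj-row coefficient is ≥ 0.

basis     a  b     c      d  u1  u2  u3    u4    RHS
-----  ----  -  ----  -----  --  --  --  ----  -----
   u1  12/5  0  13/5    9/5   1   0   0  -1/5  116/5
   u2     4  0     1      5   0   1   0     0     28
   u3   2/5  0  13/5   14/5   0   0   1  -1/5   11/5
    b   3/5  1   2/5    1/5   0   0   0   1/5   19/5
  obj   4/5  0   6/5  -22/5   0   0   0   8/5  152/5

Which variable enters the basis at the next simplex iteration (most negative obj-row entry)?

Negative obj-row entries: d: -22/5.
The most negative is -22/5 in column d, so d enters.

d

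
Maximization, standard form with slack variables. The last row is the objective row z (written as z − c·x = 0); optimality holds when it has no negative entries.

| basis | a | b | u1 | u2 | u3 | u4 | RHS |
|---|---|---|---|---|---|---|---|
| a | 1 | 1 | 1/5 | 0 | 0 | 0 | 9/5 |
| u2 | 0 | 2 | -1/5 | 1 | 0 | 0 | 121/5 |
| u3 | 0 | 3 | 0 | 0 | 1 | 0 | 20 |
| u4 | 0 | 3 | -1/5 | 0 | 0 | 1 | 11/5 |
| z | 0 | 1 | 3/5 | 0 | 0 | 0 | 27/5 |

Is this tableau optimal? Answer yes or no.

Every z-row coefficient is ≥ 0, so the tableau is optimal.

yes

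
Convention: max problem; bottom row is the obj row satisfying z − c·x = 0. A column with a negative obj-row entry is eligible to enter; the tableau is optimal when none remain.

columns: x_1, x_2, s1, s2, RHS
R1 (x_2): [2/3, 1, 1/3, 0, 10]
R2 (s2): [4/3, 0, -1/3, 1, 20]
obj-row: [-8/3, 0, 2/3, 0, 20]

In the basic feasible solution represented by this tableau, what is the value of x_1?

0

x_1 is not in the basis, so in the current basic feasible solution x_1 = 0.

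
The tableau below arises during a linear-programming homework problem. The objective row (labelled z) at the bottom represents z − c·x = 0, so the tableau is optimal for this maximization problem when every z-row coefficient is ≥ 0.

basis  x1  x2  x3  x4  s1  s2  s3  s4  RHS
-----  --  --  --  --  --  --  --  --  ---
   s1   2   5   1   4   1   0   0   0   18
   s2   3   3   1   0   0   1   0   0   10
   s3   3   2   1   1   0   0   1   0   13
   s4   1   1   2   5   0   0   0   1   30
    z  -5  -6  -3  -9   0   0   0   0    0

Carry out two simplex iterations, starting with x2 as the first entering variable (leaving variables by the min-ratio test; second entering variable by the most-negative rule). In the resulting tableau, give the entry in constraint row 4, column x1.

Ratio test on column x2 — row 1: 18/5 = 18/5; row 2: 10/3 = 10/3; row 3: 13/2 = 13/2; row 4: 30/1 = 30. Minimum is 10/3 at row 2 (s2 leaves); pivot element 3.
Divide row 2 by 3; eliminate column x2 from the other rows.
Second iteration: most negative z-row entry is -9 in column x4, so x4 enters.
Ratio test on column x4 — row 1: (4/3)/4 = 1/3; row 2: entry 0 ≤ 0; row 3: (19/3)/1 = 19/3; row 4: (80/3)/5 = 16/3. Minimum is 1/3 at row 1 (s1 leaves); pivot element 4.
Divide row 1 by 4; eliminate column x4 from the other rows.
After both pivots, the entry at constraint row 4, column x1 is 15/4.

15/4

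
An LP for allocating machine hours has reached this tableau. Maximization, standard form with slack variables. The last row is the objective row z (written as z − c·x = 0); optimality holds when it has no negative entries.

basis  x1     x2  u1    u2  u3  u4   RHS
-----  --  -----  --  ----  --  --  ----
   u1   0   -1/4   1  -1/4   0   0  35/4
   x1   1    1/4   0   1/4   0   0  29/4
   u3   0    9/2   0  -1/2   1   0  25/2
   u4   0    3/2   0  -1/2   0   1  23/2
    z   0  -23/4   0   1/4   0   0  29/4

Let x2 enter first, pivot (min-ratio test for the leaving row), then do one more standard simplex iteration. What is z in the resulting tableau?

Ratio test on column x2 — row 1: entry -1/4 ≤ 0; row 2: (29/4)/(1/4) = 29; row 3: (25/2)/(9/2) = 25/9; row 4: (23/2)/(3/2) = 23/3. Minimum is 25/9 at row 3 (u3 leaves); pivot element 9/2.
Pivot on row 3; the z-row RHS becomes 29/4 − (-23/4)·(25/9) = 209/9.
Next entering variable (most negative z-row entry -7/18): u2.
Ratio test on column u2 — row 1: entry -5/18 ≤ 0; row 2: (59/9)/(5/18) = 118/5; row 3: entry -1/9 ≤ 0; row 4: entry -1/3 ≤ 0. Minimum is 118/5 at row 2 (x1 leaves); pivot element 5/18.
After the second pivot the z-row RHS is 209/9 − (-7/18)·(118/5) = 162/5.

162/5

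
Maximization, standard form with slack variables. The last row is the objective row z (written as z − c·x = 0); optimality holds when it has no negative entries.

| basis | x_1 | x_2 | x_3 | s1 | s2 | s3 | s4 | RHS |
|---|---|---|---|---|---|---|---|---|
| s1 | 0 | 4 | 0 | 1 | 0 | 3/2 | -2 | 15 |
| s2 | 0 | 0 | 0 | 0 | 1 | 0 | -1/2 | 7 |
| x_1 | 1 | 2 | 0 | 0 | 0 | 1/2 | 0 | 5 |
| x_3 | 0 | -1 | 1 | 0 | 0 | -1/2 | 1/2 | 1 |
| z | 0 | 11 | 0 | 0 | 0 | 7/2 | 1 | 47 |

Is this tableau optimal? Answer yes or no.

yes

Every z-row coefficient is ≥ 0, so the tableau is optimal.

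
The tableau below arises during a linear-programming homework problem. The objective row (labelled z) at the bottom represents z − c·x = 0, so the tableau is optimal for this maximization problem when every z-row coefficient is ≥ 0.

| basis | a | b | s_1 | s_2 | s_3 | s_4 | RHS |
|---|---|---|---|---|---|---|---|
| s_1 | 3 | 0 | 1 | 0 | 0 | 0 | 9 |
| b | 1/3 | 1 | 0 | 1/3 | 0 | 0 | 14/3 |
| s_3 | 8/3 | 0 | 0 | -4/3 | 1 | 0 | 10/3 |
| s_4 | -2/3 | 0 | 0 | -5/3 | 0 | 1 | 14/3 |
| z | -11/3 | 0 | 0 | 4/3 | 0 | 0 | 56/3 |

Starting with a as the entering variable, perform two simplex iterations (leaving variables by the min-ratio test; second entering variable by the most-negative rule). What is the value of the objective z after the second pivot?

25

Ratio test on column a — row 1: 9/3 = 3; row 2: (14/3)/(1/3) = 14; row 3: (10/3)/(8/3) = 5/4; row 4: entry -2/3 ≤ 0. Minimum is 5/4 at row 3 (s_3 leaves); pivot element 8/3.
Pivot on row 3; the z-row RHS becomes 56/3 − (-11/3)·(5/4) = 93/4.
Next entering variable (most negative z-row entry -1/2): s_2.
Ratio test on column s_2 — row 1: (21/4)/(3/2) = 7/2; row 2: (17/4)/(1/2) = 17/2; row 3: entry -1/2 ≤ 0; row 4: entry -2 ≤ 0. Minimum is 7/2 at row 1 (s_1 leaves); pivot element 3/2.
After the second pivot the z-row RHS is 93/4 − (-1/2)·(7/2) = 25.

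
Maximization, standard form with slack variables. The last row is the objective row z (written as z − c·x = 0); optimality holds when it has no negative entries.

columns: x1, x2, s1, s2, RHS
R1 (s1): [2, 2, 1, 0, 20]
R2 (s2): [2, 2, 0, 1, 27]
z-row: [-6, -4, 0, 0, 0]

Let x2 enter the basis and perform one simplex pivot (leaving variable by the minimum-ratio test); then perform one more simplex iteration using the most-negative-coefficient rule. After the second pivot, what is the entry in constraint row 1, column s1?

1/2

Ratio test on column x2 — row 1: 20/2 = 10; row 2: 27/2 = 27/2. Minimum is 10 at row 1 (s1 leaves); pivot element 2.
Divide row 1 by 2; eliminate column x2 from the other rows.
Second iteration: most negative z-row entry is -2 in column x1, so x1 enters.
Ratio test on column x1 — row 1: 10/1 = 10; row 2: entry 0 ≤ 0. Minimum is 10 at row 1 (x2 leaves); pivot element 1.
Divide row 1 by 1; eliminate column x1 from the other rows.
After both pivots, the entry at constraint row 1, column s1 is 1/2.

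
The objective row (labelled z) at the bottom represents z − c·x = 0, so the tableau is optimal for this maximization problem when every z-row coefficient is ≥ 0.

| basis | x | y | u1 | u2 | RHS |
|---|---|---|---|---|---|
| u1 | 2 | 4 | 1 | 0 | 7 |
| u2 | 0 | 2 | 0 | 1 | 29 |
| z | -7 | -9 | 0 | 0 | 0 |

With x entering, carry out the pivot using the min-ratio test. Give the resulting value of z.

49/2

Ratio test on column x — row 1: 7/2 = 7/2; row 2: entry 0 ≤ 0. Minimum is 7/2 at row 1 (u1 leaves); pivot element 2.
Pivot on row 1; the z-row RHS becomes 0 − (-7)·(7/2) = 49/2.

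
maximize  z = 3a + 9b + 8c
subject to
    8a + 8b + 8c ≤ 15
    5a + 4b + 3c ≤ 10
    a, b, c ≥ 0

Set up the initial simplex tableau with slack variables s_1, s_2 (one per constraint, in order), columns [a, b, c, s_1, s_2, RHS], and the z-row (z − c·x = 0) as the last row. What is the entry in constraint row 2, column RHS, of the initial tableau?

10

The RHS of constraint 2 is b_2 = 10.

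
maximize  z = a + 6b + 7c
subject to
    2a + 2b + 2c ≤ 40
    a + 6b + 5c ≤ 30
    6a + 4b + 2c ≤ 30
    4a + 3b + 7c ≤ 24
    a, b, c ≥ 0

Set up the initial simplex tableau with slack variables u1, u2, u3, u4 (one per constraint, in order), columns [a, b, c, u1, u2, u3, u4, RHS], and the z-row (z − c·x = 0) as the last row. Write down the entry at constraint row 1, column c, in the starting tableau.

Constraint 1 has coefficient 2 on c.

2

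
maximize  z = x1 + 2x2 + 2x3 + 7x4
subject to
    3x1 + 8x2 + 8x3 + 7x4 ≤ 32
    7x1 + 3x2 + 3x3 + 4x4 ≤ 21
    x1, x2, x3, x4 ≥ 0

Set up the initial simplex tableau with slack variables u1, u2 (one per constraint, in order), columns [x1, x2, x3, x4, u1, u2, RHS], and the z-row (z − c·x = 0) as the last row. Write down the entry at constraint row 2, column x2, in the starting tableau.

3

Constraint 2 has coefficient 3 on x2.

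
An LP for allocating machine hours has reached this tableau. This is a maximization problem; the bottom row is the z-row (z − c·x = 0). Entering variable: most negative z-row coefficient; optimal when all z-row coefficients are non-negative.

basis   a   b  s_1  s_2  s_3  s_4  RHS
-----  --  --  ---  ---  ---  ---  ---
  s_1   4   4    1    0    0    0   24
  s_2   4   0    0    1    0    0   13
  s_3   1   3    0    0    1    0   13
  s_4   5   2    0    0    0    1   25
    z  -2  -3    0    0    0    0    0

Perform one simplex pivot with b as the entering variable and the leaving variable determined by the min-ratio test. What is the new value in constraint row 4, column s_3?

-2/3

Ratio test on column b — row 1: 24/4 = 6; row 2: entry 0 ≤ 0; row 3: 13/3 = 13/3; row 4: 25/2 = 25/2. Minimum is 13/3 at row 3 (s_3 leaves); pivot element 3.
Divide row 3 by 3; eliminate column b from the other rows.
Row 4 update in column s_3: 0 − 2·(1/3) = -2/3.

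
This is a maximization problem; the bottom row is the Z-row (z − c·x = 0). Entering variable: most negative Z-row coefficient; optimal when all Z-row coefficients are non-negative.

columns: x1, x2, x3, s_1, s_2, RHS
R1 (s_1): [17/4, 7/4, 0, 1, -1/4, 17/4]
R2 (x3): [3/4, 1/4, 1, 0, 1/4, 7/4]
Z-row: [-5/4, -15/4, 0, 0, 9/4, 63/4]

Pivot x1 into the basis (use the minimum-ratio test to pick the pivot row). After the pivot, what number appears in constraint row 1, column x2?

Ratio test on column x1 — row 1: (17/4)/(17/4) = 1; row 2: (7/4)/(3/4) = 7/3. Minimum is 1 at row 1 (s_1 leaves); pivot element 17/4.
Divide row 1 by 17/4; eliminate column x1 from the other rows.
In the new row 1, the x2 entry is the old entry divided by the pivot: (7/4)/(17/4) = 7/17.

7/17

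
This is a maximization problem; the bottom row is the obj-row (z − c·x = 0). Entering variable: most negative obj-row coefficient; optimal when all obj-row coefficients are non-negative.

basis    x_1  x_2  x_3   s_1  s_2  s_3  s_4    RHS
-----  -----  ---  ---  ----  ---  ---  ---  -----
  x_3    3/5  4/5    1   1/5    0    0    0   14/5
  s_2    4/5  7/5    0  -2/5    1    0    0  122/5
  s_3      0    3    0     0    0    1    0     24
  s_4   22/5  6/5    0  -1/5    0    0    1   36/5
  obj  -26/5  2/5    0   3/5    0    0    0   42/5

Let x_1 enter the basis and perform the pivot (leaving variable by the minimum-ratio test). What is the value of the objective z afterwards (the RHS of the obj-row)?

186/11

Ratio test on column x_1 — row 1: (14/5)/(3/5) = 14/3; row 2: (122/5)/(4/5) = 61/2; row 3: entry 0 ≤ 0; row 4: (36/5)/(22/5) = 18/11. Minimum is 18/11 at row 4 (s_4 leaves); pivot element 22/5.
Pivot on row 4; the obj-row RHS becomes 42/5 − (-26/5)·(18/11) = 186/11.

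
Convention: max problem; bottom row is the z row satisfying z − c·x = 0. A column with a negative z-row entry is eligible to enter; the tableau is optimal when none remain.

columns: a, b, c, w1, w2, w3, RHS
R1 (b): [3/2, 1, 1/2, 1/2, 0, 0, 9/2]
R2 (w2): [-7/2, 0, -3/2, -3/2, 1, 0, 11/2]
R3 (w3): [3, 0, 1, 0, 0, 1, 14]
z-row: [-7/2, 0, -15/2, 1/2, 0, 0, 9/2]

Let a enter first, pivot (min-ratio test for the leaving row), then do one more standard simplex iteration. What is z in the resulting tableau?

72

Ratio test on column a — row 1: (9/2)/(3/2) = 3; row 2: entry -7/2 ≤ 0; row 3: 14/3 = 14/3. Minimum is 3 at row 1 (b leaves); pivot element 3/2.
Pivot on row 1; the z-row RHS becomes 9/2 − (-7/2)·3 = 15.
Next entering variable (most negative z-row entry -19/3): c.
Ratio test on column c — row 1: 3/(1/3) = 9; row 2: entry -1/3 ≤ 0; row 3: entry 0 ≤ 0. Minimum is 9 at row 1 (a leaves); pivot element 1/3.
After the second pivot the z-row RHS is 15 − (-19/3)·9 = 72.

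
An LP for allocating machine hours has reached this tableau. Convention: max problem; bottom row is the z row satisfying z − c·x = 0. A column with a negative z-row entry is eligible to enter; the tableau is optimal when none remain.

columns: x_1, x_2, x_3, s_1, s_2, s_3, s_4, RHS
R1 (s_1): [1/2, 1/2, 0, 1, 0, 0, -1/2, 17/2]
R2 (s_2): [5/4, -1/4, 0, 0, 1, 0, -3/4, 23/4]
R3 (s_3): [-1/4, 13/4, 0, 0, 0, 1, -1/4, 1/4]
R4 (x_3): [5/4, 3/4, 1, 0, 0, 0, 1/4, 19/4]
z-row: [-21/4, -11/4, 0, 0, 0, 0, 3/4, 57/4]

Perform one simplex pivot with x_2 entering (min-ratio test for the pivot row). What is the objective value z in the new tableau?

188/13

Ratio test on column x_2 — row 1: (17/2)/(1/2) = 17; row 2: entry -1/4 ≤ 0; row 3: (1/4)/(13/4) = 1/13; row 4: (19/4)/(3/4) = 19/3. Minimum is 1/13 at row 3 (s_3 leaves); pivot element 13/4.
Pivot on row 3; the z-row RHS becomes 57/4 − (-11/4)·(1/13) = 188/13.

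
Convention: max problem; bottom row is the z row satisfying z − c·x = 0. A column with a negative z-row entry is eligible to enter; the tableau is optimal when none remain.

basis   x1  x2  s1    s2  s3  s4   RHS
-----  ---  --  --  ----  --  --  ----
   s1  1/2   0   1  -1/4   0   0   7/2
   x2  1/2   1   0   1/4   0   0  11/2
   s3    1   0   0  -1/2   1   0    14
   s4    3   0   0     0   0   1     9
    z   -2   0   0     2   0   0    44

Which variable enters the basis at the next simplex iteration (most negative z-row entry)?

Negative z-row entries: x1: -2.
The most negative is -2 in column x1, so x1 enters.

x1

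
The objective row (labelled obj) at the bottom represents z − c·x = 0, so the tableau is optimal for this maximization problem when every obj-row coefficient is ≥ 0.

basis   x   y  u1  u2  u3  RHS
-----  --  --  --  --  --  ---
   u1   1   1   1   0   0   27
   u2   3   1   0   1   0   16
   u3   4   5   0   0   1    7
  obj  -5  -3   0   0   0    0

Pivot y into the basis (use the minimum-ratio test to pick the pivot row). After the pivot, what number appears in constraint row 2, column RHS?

Ratio test on column y — row 1: 27/1 = 27; row 2: 16/1 = 16; row 3: 7/5 = 7/5. Minimum is 7/5 at row 3 (u3 leaves); pivot element 5.
Divide row 3 by 5; eliminate column y from the other rows.
Row 2 update in column RHS: 16 − 1·(7/5) = 73/5.

73/5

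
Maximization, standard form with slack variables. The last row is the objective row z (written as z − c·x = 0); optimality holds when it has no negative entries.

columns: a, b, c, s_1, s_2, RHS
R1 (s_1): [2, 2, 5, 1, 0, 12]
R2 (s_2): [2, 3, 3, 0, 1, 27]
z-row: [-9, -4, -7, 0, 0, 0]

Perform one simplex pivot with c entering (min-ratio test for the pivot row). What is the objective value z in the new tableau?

84/5

Ratio test on column c — row 1: 12/5 = 12/5; row 2: 27/3 = 9. Minimum is 12/5 at row 1 (s_1 leaves); pivot element 5.
Pivot on row 1; the z-row RHS becomes 0 − (-7)·(12/5) = 84/5.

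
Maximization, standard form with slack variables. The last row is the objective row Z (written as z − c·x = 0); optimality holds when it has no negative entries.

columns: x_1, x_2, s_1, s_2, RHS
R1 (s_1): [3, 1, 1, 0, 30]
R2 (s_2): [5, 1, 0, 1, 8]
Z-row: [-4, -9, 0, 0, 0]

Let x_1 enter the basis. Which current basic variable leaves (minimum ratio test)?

Column x_1 entries and ratios — s_1: 30/3 = 10; s_2: 8/5 = 8/5.
Smallest ratio is 8/5 in the row of s_2, so s_2 leaves.

s_2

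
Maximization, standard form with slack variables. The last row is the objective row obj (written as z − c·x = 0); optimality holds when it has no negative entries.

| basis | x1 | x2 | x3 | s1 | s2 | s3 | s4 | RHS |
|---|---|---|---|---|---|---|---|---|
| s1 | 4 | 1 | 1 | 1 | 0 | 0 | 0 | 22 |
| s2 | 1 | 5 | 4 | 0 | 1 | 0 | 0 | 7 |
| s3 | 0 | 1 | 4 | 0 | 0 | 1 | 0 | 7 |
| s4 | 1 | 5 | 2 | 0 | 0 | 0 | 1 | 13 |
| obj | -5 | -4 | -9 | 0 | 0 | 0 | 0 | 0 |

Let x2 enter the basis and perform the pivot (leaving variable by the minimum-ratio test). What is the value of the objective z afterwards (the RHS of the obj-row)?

Ratio test on column x2 — row 1: 22/1 = 22; row 2: 7/5 = 7/5; row 3: 7/1 = 7; row 4: 13/5 = 13/5. Minimum is 7/5 at row 2 (s2 leaves); pivot element 5.
Pivot on row 2; the obj-row RHS becomes 0 − (-4)·(7/5) = 28/5.

28/5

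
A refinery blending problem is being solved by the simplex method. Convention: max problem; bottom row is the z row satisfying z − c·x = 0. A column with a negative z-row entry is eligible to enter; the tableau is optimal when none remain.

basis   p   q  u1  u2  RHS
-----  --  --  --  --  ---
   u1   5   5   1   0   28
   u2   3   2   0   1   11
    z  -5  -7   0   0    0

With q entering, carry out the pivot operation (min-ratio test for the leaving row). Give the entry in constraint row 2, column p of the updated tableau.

Ratio test on column q — row 1: 28/5 = 28/5; row 2: 11/2 = 11/2. Minimum is 11/2 at row 2 (u2 leaves); pivot element 2.
Divide row 2 by 2; eliminate column q from the other rows.
In the new row 2, the p entry is the old entry divided by the pivot: 3/2 = 3/2.

3/2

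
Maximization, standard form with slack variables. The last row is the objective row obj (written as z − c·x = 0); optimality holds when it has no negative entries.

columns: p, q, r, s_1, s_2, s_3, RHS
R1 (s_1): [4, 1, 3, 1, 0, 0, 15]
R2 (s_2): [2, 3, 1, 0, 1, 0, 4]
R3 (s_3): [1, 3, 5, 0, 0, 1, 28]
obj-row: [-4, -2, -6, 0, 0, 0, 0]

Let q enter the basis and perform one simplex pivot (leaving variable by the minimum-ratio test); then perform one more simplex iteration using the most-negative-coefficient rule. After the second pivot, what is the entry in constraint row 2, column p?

Ratio test on column q — row 1: 15/1 = 15; row 2: 4/3 = 4/3; row 3: 28/3 = 28/3. Minimum is 4/3 at row 2 (s_2 leaves); pivot element 3.
Divide row 2 by 3; eliminate column q from the other rows.
Second iteration: most negative obj-row entry is -16/3 in column r, so r enters.
Ratio test on column r — row 1: (41/3)/(8/3) = 41/8; row 2: (4/3)/(1/3) = 4; row 3: 24/4 = 6. Minimum is 4 at row 2 (q leaves); pivot element 1/3.
Divide row 2 by 1/3; eliminate column r from the other rows.
After both pivots, the entry at constraint row 2, column p is 2.

2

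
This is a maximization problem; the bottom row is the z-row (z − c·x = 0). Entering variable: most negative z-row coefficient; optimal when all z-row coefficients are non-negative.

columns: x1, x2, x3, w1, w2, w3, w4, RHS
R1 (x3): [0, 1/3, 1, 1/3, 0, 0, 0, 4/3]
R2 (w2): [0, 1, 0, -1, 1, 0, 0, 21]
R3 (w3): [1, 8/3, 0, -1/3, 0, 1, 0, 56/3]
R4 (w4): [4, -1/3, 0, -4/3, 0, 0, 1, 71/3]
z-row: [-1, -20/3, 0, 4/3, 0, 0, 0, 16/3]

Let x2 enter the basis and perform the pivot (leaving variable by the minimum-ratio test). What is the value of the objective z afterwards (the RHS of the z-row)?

Ratio test on column x2 — row 1: (4/3)/(1/3) = 4; row 2: 21/1 = 21; row 3: (56/3)/(8/3) = 7; row 4: entry -1/3 ≤ 0. Minimum is 4 at row 1 (x3 leaves); pivot element 1/3.
Pivot on row 1; the z-row RHS becomes 16/3 − (-20/3)·4 = 32.

32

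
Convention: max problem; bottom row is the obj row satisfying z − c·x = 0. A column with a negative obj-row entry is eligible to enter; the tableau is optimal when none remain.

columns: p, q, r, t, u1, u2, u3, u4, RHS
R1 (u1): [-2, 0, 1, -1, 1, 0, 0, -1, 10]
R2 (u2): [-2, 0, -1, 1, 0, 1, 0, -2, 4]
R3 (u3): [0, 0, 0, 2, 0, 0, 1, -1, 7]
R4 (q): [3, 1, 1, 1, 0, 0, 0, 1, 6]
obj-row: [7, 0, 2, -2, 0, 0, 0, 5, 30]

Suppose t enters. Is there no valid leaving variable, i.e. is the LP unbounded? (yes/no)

Column t has positive entries in row(s) 2, 3, 4, so the ratio test bounds it — not unbounded.

no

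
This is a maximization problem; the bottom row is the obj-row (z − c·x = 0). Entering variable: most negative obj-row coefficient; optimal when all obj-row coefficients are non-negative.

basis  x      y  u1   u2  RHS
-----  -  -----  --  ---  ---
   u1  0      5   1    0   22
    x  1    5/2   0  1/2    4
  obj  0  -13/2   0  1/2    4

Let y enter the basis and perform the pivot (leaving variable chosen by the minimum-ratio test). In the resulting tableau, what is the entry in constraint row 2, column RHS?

8/5

Ratio test on column y — row 1: 22/5 = 22/5; row 2: 4/(5/2) = 8/5. Minimum is 8/5 at row 2 (x leaves); pivot element 5/2.
Divide row 2 by 5/2; eliminate column y from the other rows.
In the new row 2, the RHS entry is the old entry divided by the pivot: 4/(5/2) = 8/5.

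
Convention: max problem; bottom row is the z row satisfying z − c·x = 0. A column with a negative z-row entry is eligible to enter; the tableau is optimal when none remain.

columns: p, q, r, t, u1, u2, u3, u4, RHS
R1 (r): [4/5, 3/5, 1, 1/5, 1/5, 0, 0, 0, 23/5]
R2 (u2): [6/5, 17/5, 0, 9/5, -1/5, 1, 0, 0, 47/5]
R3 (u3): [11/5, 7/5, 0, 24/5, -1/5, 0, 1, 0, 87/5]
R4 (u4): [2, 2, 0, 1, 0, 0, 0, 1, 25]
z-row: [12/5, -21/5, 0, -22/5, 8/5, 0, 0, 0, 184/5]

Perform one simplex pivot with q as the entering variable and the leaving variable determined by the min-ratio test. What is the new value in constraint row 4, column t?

-1/17

Ratio test on column q — row 1: (23/5)/(3/5) = 23/3; row 2: (47/5)/(17/5) = 47/17; row 3: (87/5)/(7/5) = 87/7; row 4: 25/2 = 25/2. Minimum is 47/17 at row 2 (u2 leaves); pivot element 17/5.
Divide row 2 by 17/5; eliminate column q from the other rows.
Row 4 update in column t: 1 − 2·(9/17) = -1/17.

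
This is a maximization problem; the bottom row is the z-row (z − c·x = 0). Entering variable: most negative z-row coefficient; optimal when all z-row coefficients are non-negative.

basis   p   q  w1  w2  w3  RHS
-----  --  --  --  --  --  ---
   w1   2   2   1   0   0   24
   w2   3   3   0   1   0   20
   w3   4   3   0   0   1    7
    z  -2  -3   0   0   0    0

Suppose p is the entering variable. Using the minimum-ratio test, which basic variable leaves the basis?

w3

Column p entries and ratios — w1: 24/2 = 12; w2: 20/3 = 20/3; w3: 7/4 = 7/4.
Smallest ratio is 7/4 in the row of w3, so w3 leaves.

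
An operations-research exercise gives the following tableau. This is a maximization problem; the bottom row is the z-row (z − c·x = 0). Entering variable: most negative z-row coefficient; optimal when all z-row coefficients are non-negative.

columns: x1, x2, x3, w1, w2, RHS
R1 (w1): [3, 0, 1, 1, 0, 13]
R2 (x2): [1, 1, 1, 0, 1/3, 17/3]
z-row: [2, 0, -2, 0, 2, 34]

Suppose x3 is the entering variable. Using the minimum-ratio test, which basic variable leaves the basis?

x2

Column x3 entries and ratios — w1: 13/1 = 13; x2: (17/3)/1 = 17/3.
Smallest ratio is 17/3 in the row of x2, so x2 leaves.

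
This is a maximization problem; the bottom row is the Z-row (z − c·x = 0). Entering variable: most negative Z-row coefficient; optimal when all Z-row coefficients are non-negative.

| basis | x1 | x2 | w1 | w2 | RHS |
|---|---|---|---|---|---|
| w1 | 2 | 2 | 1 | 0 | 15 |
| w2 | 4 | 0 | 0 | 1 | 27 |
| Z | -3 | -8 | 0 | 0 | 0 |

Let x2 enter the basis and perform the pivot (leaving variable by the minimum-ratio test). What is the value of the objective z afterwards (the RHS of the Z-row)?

60

Ratio test on column x2 — row 1: 15/2 = 15/2; row 2: entry 0 ≤ 0. Minimum is 15/2 at row 1 (w1 leaves); pivot element 2.
Pivot on row 1; the Z-row RHS becomes 0 − (-8)·(15/2) = 60.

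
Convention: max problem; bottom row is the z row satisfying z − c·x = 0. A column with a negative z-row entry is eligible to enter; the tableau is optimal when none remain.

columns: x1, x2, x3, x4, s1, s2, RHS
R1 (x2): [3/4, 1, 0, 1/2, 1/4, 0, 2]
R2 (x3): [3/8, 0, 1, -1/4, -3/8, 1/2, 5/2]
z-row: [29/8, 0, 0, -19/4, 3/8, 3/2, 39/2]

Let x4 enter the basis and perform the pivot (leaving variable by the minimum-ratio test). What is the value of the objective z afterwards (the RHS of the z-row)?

Ratio test on column x4 — row 1: 2/(1/2) = 4; row 2: entry -1/4 ≤ 0. Minimum is 4 at row 1 (x2 leaves); pivot element 1/2.
Pivot on row 1; the z-row RHS becomes 39/2 − (-19/4)·4 = 77/2.

77/2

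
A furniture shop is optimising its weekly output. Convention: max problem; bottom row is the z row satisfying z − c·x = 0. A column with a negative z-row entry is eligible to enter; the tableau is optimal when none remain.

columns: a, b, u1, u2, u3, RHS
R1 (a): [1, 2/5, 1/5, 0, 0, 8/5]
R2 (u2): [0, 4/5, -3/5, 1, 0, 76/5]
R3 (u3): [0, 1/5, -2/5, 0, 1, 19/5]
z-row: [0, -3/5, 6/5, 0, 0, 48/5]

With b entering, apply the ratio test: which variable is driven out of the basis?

Column b entries and ratios — a: (8/5)/(2/5) = 4; u2: (76/5)/(4/5) = 19; u3: (19/5)/(1/5) = 19.
Smallest ratio is 4 in the row of a, so a leaves.

a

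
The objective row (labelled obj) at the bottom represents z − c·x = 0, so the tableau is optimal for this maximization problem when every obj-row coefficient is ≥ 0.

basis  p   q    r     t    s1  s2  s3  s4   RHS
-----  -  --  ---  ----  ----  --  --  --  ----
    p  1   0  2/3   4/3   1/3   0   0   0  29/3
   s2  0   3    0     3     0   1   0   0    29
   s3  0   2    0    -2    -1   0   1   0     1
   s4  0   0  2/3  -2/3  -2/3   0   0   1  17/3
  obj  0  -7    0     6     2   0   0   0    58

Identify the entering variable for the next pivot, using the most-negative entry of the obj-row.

q

Negative obj-row entries: q: -7.
The most negative is -7 in column q, so q enters.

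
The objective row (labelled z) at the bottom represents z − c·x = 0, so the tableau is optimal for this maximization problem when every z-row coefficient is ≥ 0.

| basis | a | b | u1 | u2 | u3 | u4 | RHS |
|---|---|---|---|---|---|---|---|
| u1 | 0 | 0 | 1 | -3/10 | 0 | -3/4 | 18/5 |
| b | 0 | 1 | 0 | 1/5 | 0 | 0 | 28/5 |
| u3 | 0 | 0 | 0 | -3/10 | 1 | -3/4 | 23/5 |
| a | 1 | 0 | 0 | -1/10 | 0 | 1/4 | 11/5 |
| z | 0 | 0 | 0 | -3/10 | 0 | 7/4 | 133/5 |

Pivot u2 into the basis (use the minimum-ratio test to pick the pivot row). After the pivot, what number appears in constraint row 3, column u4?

Ratio test on column u2 — row 1: entry -3/10 ≤ 0; row 2: (28/5)/(1/5) = 28; row 3: entry -3/10 ≤ 0; row 4: entry -1/10 ≤ 0. Minimum is 28 at row 2 (b leaves); pivot element 1/5.
Divide row 2 by 1/5; eliminate column u2 from the other rows.
Row 3 update in column u4: -3/4 − (-3/10)·0 = -3/4.

-3/4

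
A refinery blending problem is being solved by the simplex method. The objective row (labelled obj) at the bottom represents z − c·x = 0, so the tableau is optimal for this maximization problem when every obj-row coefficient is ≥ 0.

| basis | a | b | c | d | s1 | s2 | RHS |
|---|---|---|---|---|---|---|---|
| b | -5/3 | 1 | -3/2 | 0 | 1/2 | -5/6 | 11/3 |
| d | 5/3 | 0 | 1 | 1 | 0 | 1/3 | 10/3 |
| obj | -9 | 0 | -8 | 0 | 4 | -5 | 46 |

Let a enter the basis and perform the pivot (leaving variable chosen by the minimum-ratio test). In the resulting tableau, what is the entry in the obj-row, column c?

-13/5

Ratio test on column a — row 1: entry -5/3 ≤ 0; row 2: (10/3)/(5/3) = 2. Minimum is 2 at row 2 (d leaves); pivot element 5/3.
Divide row 2 by 5/3; eliminate column a from the other rows.
obj-row update in column c: -8 − (-9)·(3/5) = -13/5.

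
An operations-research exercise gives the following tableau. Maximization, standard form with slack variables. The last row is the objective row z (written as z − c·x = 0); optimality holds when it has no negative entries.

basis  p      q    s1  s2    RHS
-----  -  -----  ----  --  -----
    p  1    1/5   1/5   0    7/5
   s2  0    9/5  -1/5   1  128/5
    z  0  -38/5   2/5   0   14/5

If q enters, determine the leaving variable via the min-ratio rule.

p

Column q entries and ratios — p: (7/5)/(1/5) = 7; s2: (128/5)/(9/5) = 128/9.
Smallest ratio is 7 in the row of p, so p leaves.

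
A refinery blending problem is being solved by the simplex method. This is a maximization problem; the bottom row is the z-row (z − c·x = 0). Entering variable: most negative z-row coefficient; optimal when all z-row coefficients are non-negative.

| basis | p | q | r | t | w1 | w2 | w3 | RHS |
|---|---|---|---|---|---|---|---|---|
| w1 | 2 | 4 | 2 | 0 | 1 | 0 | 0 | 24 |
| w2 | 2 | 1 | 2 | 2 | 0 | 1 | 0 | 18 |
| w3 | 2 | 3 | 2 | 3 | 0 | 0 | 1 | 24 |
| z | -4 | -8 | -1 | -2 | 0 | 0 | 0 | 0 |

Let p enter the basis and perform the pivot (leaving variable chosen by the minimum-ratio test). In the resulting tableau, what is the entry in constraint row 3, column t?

Ratio test on column p — row 1: 24/2 = 12; row 2: 18/2 = 9; row 3: 24/2 = 12. Minimum is 9 at row 2 (w2 leaves); pivot element 2.
Divide row 2 by 2; eliminate column p from the other rows.
Row 3 update in column t: 3 − 2·1 = 1.

1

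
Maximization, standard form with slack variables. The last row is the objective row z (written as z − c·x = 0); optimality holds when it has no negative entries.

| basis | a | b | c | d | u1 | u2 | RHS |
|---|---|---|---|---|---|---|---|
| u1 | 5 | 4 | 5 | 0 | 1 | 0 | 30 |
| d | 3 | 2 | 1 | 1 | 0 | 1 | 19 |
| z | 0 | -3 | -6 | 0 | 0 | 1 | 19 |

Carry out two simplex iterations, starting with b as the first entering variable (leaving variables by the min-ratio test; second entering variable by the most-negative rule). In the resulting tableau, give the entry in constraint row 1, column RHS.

6

Ratio test on column b — row 1: 30/4 = 15/2; row 2: 19/2 = 19/2. Minimum is 15/2 at row 1 (u1 leaves); pivot element 4.
Divide row 1 by 4; eliminate column b from the other rows.
Second iteration: most negative z-row entry is -9/4 in column c, so c enters.
Ratio test on column c — row 1: (15/2)/(5/4) = 6; row 2: entry -3/2 ≤ 0. Minimum is 6 at row 1 (b leaves); pivot element 5/4.
Divide row 1 by 5/4; eliminate column c from the other rows.
After both pivots, the entry at constraint row 1, column RHS is 6.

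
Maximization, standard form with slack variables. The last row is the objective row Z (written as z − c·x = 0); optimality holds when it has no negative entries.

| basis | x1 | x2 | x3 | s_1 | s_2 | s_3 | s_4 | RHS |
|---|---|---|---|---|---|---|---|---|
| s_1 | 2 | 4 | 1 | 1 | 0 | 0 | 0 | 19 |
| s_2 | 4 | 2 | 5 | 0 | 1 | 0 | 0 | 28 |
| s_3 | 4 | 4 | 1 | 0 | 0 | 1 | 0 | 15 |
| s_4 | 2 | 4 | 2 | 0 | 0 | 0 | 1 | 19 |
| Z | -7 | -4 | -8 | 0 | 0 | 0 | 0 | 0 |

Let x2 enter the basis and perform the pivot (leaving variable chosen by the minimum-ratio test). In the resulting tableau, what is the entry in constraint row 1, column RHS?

Ratio test on column x2 — row 1: 19/4 = 19/4; row 2: 28/2 = 14; row 3: 15/4 = 15/4; row 4: 19/4 = 19/4. Minimum is 15/4 at row 3 (s_3 leaves); pivot element 4.
Divide row 3 by 4; eliminate column x2 from the other rows.
Row 1 update in column RHS: 19 − 4·(15/4) = 4.

4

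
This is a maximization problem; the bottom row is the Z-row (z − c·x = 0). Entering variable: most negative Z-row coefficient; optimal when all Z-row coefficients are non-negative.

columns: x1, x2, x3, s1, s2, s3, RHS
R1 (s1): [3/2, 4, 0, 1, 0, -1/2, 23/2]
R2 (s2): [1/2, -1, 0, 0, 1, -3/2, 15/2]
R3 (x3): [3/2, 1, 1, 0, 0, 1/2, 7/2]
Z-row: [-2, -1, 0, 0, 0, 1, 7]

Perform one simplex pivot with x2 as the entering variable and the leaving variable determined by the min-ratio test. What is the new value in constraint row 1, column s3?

Ratio test on column x2 — row 1: (23/2)/4 = 23/8; row 2: entry -1 ≤ 0; row 3: (7/2)/1 = 7/2. Minimum is 23/8 at row 1 (s1 leaves); pivot element 4.
Divide row 1 by 4; eliminate column x2 from the other rows.
In the new row 1, the s3 entry is the old entry divided by the pivot: (-1/2)/4 = -1/8.

-1/8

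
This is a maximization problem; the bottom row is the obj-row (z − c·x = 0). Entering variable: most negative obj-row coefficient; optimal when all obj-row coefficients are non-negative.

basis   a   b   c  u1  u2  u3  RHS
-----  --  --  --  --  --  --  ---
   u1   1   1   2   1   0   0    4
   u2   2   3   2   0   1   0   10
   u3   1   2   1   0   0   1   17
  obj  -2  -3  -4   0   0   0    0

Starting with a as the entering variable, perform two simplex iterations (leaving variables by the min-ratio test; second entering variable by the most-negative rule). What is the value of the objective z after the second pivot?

Ratio test on column a — row 1: 4/1 = 4; row 2: 10/2 = 5; row 3: 17/1 = 17. Minimum is 4 at row 1 (u1 leaves); pivot element 1.
Pivot on row 1; the obj-row RHS becomes 0 − (-2)·4 = 8.
Next entering variable (most negative obj-row entry -1): b.
Ratio test on column b — row 1: 4/1 = 4; row 2: 2/1 = 2; row 3: 13/1 = 13. Minimum is 2 at row 2 (u2 leaves); pivot element 1.
After the second pivot the obj-row RHS is 8 − (-1)·2 = 10.

10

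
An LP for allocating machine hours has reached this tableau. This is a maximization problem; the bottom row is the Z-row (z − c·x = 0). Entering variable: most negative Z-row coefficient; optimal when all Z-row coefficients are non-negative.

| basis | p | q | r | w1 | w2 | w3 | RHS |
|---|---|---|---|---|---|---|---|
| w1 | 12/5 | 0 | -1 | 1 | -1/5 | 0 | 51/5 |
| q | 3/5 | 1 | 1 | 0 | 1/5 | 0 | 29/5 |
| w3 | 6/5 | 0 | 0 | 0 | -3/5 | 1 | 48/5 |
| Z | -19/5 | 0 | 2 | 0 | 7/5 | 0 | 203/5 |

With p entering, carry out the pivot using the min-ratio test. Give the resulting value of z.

Ratio test on column p — row 1: (51/5)/(12/5) = 17/4; row 2: (29/5)/(3/5) = 29/3; row 3: (48/5)/(6/5) = 8. Minimum is 17/4 at row 1 (w1 leaves); pivot element 12/5.
Pivot on row 1; the Z-row RHS becomes 203/5 − (-19/5)·(17/4) = 227/4.

227/4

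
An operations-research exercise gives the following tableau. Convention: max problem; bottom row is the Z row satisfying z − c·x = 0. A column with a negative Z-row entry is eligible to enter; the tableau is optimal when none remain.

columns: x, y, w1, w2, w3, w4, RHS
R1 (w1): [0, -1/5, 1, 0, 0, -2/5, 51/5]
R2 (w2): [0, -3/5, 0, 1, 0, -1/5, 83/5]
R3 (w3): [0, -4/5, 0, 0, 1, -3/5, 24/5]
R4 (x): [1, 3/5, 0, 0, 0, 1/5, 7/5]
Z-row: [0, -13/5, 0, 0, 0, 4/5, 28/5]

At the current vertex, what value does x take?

7/5

x is basic (row 4); its value is the RHS of that row, 7/5.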